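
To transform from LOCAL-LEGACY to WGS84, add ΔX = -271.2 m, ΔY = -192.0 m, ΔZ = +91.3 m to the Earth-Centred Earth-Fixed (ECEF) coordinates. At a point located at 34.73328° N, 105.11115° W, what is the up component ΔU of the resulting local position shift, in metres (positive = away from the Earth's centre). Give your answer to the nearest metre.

ΔU = 262 m

The local up (radial) axis is (cos φ cos λ, cos φ sin λ, sin φ), giving ΔU = 58.102 + 152.332 + 52.019 = 262.45 m.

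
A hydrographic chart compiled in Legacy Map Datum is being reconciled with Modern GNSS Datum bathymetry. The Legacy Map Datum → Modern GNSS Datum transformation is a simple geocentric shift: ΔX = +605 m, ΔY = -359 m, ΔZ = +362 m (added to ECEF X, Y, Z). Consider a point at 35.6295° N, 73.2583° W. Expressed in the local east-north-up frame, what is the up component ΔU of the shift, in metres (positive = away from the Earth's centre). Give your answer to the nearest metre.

At φ = 35.6295°, λ = -73.2583°: sin φ = 0.582542, cos φ = 0.812801, sin λ = -0.957613, cos λ = 0.288058.
ΔU = cos φ cos λ·ΔX + cos φ sin λ·ΔY + sin φ·ΔZ = (0.812801)(0.288058)(605) + (0.812801)(-0.957613)(-359) + (0.582542)(362) = 631.96 m.

ΔU = 632 m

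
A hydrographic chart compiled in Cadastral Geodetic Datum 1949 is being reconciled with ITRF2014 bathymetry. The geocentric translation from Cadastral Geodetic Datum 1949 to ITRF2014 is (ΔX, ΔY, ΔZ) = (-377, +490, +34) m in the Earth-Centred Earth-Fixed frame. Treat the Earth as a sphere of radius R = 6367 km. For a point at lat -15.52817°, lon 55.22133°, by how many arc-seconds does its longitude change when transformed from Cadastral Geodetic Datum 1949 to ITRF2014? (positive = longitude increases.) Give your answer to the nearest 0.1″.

sin φ = -0.267712, cos φ = 0.963499, sin λ = 0.821362, cos λ = 0.570408.
East component: ΔE = −sin λ·ΔX + cos λ·ΔY = −(0.821362)(-377) + (0.570408)(490) = 589.15 m.
1° of latitude spans πR/180 = 111125 m; at latitude φ, 1° of longitude spans that × cos φ = 107068.9 m, so Δλ = 589.15 / 107068.9 × 3600 = 19.809″.

Δλ = 19.8″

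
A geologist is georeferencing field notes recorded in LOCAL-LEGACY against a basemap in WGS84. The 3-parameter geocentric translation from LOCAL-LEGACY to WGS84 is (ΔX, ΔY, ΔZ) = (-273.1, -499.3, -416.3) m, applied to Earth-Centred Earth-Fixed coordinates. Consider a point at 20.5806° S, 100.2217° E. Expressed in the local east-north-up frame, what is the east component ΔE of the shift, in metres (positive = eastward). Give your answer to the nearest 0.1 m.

ΔE = 357.4 m

The local east axis at (φ, λ) is (−sin λ, cos λ, 0), so ΔE = −sin(100.2217°)·(-273.1) + cos(100.2217°)·(-499.3) = 357.37 m.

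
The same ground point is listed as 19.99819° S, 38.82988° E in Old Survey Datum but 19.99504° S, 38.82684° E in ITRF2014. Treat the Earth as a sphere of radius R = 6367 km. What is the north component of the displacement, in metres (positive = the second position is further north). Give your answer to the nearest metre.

ΔN = 350 m

Δφ = -19.99504° − -19.99819° = +0.00315°; Δλ = 38.82684° − 38.82988° = -0.00304°.
1° along a meridian = πR/180 = 111125 m.
ΔN = Δφ × 111125 = 350.0 m; ΔE = Δλ × 111125 × cos(-19.99819°) = -0.00304 × 111125 × 0.939703 = -317.5 m.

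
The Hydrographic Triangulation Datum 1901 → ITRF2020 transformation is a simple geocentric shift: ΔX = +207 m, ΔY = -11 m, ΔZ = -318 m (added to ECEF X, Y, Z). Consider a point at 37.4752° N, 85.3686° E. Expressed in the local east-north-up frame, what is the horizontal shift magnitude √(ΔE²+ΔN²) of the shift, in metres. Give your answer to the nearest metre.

329 m

At φ = 37.4752°, λ = 85.3686°: sin φ = 0.608418, cos φ = 0.793617, sin λ = 0.996735, cos λ = 0.080745.
ΔE = −sin λ·ΔX + cos λ·ΔY = −(0.996735)·(207) + (0.080745)·(-11) = -207.21 m.
ΔN = −sin φ cos λ·ΔX − sin φ sin λ·ΔY + cos φ·ΔZ = −(0.608418)(0.080745)(207) − (0.608418)(0.996735)(-11) + (0.793617)(-318) = -255.87 m.
Horizontal magnitude = √(ΔE² + ΔN²) = √((-207.21)² + (-255.87)²) = 329.25 m.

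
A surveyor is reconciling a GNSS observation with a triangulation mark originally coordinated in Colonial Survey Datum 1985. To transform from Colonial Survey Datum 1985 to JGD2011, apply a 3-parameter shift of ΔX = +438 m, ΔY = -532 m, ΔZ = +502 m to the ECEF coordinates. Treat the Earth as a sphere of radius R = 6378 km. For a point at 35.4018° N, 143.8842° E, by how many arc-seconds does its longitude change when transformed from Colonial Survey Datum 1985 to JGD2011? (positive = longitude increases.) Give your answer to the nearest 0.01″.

sin φ = 0.579307, cos φ = 0.815110, sin λ = 0.589419, cos λ = -0.807827.
East component: ΔE = −sin λ·ΔX + cos λ·ΔY = −(0.589419)(438) + (-0.807827)(-532) = 171.60 m.
1° of latitude spans πR/180 = 111317 m; at latitude φ, 1° of longitude spans that × cos φ = 90735.6 m, so Δλ = 171.60 / 90735.6 × 3600 = 6.808″.

Δλ = 6.81″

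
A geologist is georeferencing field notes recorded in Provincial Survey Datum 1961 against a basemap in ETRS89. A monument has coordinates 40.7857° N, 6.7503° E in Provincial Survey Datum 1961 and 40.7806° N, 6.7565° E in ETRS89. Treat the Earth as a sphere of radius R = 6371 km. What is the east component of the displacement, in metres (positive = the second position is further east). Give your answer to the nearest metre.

ΔE = 522 m

Δφ = 40.7806° − 40.7857° = -0.0051°; Δλ = 6.7565° − 6.7503° = +0.0062°.
1° along a meridian = πR/180 = 111195 m.
ΔN = Δφ × 111195 = -567.1 m; ΔE = Δλ × 111195 × cos(40.7857°) = +0.0062 × 111195 × 0.757158 = 522.0 m.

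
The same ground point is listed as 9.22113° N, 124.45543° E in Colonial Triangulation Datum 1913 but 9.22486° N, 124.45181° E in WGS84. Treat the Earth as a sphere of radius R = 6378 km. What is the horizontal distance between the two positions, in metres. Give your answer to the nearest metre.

Δφ = 9.22486° − 9.22113° = +0.00373°; Δλ = 124.45181° − 124.45543° = -0.00362°.
1° along a meridian = πR/180 = 111317 m.
ΔN = Δφ × 111317 = 415.2 m; ΔE = Δλ × 111317 × cos(9.22113°) = -0.00362 × 111317 × 0.987077 = -397.8 m.
Distance = √(ΔE² + ΔN²) = √((-397.8)² + 415.2²) = 575.0 m.

575 m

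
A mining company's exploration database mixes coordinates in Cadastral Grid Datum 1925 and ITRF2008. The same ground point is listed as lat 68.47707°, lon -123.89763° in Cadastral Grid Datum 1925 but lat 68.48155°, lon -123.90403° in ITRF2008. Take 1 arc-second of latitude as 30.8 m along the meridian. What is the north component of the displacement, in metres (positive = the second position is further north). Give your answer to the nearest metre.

Δφ = 68.48155° − 68.47707° = +0.00448°; Δλ = -123.90403° − -123.89763° = -0.00640°.
1° of latitude = 3600 × 30.80 = 110880 m.
ΔN = Δφ × 110880 = 496.7 m; ΔE = Δλ × 110880 × cos(68.47707°) = -0.00640 × 110880 × 0.366874 = -260.3 m.

ΔN = 497 m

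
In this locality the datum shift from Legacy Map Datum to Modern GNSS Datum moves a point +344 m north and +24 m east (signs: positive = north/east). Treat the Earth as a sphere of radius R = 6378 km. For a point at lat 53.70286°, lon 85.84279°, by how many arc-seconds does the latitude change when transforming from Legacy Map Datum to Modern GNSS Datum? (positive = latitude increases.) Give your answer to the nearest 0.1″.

On a sphere of radius R, 1 rad of latitude = R, so Δφ = ΔN / R = 344.0 / 6378000 = 5.3935e-05 rad = 11.125″.

Δφ = 11.1″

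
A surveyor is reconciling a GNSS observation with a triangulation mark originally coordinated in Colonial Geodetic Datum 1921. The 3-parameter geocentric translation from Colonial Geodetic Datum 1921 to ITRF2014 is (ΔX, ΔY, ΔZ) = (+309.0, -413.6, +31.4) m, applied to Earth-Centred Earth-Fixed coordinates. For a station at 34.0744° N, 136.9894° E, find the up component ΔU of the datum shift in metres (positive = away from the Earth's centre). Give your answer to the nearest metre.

At φ = 34.0744°, λ = 136.9894°: sin φ = 0.560269, cos φ = 0.828311, sin λ = 0.682134, cos λ = -0.731228.
ΔU = cos φ cos λ·ΔX + cos φ sin λ·ΔY + sin φ·ΔZ = (0.828311)(-0.731228)(309.0) + (0.828311)(0.682134)(-413.6) + (0.560269)(31.4) = -403.26 m.

ΔU = -403 m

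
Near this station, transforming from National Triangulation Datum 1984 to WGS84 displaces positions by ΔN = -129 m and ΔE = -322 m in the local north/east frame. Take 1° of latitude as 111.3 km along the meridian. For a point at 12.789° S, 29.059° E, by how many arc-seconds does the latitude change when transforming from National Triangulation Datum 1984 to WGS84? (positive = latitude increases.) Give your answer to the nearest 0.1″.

Δφ = -4.2″

1° of latitude = 111.3 km, so Δφ = -129.0 / 111300 = -0.0011590° = -4.173″.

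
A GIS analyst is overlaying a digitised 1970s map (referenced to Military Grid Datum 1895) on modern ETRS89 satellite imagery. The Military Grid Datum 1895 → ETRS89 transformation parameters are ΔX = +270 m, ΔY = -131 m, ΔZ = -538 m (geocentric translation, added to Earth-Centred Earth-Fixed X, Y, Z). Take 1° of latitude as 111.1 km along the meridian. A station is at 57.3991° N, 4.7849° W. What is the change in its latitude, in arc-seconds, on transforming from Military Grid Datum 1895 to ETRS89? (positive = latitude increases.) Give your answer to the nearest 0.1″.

Δφ = -17.0″

sin φ = 0.842444, cos φ = 0.538784, sin λ = -0.083415, cos λ = 0.996515.
North component: ΔN = −sin φ cos λ·ΔX − sin φ sin λ·ΔY + cos φ·ΔZ = −(0.842444)(0.996515)(270) − (0.842444)(-0.083415)(-131) + (0.538784)(-538) = -525.74 m.
1° of latitude spans 111100 m, so Δφ = -525.74 / 111100 × 3600 = -17.036″.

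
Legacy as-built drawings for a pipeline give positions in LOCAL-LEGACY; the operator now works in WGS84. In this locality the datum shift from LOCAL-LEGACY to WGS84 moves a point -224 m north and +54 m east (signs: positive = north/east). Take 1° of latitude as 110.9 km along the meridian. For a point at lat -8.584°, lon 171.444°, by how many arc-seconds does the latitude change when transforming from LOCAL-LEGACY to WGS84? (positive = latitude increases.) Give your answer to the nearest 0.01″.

Δφ = -7.27″

1° of latitude = 110.9 km, so Δφ = -224.0 / 110900 = -0.0020198° = -7.271″.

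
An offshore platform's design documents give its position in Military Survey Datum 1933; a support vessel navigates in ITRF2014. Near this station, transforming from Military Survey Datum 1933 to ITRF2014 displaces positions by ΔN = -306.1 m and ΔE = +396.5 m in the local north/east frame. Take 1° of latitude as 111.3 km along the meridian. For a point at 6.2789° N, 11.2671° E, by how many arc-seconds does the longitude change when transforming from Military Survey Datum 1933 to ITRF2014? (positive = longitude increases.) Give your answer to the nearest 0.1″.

Δλ = 12.9″

At latitude 6.2789°, cos φ = 0.994001.
1° of longitude at this latitude = 111.3 × cos φ = 110.63 km, so Δλ = 396.5 / 110632.3 = 0.0035839° = 12.902″.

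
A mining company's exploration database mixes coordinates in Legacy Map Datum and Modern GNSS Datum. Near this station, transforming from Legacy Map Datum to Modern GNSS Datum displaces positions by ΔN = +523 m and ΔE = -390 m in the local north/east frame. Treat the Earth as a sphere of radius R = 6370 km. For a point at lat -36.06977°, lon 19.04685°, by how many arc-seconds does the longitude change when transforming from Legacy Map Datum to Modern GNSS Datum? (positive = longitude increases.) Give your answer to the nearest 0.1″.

Δλ = -15.6″

At latitude -36.06977°, cos φ = 0.808301.
One radian of longitude at latitude φ spans R cos φ, so Δλ = ΔE / (R cos φ) = -390.0 / (6370000 × 0.808301) = -7.5745e-05 rad = -15.623″.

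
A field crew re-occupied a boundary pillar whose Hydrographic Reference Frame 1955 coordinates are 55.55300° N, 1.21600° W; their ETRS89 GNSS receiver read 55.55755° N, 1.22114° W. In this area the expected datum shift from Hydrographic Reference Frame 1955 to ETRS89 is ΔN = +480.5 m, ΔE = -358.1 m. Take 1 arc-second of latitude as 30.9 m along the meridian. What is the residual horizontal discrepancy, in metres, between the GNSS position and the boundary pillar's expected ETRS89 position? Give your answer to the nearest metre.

Observed coordinate differences: Δφ = +0.00455°, Δλ = -0.00514°.
Converting to metres (1° lat = 111240 m, cos φ = 0.565644): observed ΔN = 506.1 m, observed ΔE = -323.4 m.
Subtracting the expected shift leaves a residual of 506.1 − (480.5) = 25.6 m north and -323.4 − (-358.1) = 34.7 m east.
Residual distance = √(25.6² + 34.7²) = 43.1 m.

43 m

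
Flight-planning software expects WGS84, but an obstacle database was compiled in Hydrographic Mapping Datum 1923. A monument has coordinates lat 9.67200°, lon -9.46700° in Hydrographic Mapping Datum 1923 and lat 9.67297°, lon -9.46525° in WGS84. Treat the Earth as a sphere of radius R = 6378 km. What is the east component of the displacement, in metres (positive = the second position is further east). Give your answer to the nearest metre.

ΔE = 192 m

Δφ = 9.67297° − 9.67200° = +0.00097°; Δλ = -9.46525° − -9.46700° = +0.00175°.
1° along a meridian = πR/180 = 111317 m.
ΔN = Δφ × 111317 = 108.0 m; ΔE = Δλ × 111317 × cos(9.67200°) = +0.00175 × 111317 × 0.985786 = 192.0 m.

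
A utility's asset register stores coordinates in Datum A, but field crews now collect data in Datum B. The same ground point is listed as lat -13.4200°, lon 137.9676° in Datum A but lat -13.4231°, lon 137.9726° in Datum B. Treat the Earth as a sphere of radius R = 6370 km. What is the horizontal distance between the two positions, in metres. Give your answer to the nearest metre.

Δφ = -13.4231° − -13.4200° = -0.0031°; Δλ = 137.9726° − 137.9676° = +0.0050°.
1° along a meridian = πR/180 = 111177 m.
ΔN = Δφ × 111177 = -344.7 m; ΔE = Δλ × 111177 × cos(-13.4200°) = +0.0050 × 111177 × 0.972695 = 540.7 m.
Distance = √(ΔE² + ΔN²) = √(540.7² + (-344.7)²) = 641.2 m.

641 m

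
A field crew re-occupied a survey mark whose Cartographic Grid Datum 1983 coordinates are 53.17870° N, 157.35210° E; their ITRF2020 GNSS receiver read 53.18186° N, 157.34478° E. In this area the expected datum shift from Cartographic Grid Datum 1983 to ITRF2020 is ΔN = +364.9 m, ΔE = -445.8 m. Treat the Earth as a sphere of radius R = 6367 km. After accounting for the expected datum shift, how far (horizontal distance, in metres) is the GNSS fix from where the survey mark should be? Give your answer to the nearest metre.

Observed coordinate differences: Δφ = +0.00316°, Δλ = -0.00732°.
Converting to metres (1° lat = 111125 m, cos φ = 0.599321): observed ΔN = 351.2 m, observed ΔE = -487.5 m.
Subtracting the expected shift leaves a residual of 351.2 − (364.9) = -13.7 m north and -487.5 − (-445.8) = -41.7 m east.
Residual distance = √((-13.7)² + (-41.7)²) = 43.9 m.

44 m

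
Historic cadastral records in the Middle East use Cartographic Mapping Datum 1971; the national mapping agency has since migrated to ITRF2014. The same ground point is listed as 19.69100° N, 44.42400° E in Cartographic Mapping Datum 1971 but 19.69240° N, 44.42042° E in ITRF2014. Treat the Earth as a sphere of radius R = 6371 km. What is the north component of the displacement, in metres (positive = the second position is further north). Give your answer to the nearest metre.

ΔN = 156 m

Δφ = 19.69240° − 19.69100° = +0.00140°; Δλ = 44.42042° − 44.42400° = -0.00358°.
1° along a meridian = πR/180 = 111195 m.
ΔN = Δφ × 111195 = 155.7 m; ΔE = Δλ × 111195 × cos(19.69100°) = -0.00358 × 111195 × 0.941523 = -374.8 m.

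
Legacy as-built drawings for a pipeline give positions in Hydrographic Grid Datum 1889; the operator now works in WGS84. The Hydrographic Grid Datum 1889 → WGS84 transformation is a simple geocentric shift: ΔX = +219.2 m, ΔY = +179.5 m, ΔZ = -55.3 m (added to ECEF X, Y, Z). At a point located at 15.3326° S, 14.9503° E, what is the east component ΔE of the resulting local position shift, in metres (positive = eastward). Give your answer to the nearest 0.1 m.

At φ = -15.3326°, λ = 14.9503°: sin φ = -0.264422, cos φ = 0.964407, sin λ = 0.257981, cos λ = 0.966150.
ΔE = −sin λ·ΔX + cos λ·ΔY = −(0.257981)·(219.2) + (0.966150)·(179.5) = 116.87 m.

ΔE = 116.9 m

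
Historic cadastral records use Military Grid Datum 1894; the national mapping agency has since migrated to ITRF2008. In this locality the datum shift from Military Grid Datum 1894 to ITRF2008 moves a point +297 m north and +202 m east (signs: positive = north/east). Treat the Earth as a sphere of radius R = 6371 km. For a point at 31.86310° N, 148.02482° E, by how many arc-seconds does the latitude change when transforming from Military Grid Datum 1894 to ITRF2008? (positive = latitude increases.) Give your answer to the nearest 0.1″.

On a sphere of radius R, 1 rad of latitude = R, so Δφ = ΔN / R = 297.0 / 6371000 = 4.6617e-05 rad = 9.616″.

Δφ = 9.6″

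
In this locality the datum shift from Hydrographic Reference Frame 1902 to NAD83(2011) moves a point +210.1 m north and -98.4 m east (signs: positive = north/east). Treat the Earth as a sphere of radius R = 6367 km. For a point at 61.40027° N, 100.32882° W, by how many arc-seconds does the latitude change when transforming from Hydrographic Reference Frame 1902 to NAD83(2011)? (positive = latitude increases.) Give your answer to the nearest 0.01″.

On a sphere of radius R, 1 rad of latitude = R, so Δφ = ΔN / R = 210.1 / 6367000 = 3.2998e-05 rad = 6.806″.

Δφ = 6.81″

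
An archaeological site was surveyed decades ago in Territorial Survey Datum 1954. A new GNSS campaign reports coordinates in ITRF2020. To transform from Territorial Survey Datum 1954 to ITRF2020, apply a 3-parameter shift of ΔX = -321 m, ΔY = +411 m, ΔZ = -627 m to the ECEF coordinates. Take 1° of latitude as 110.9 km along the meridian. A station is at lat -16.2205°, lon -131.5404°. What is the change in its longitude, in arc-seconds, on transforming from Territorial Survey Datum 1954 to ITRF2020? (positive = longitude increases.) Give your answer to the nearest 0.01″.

sin φ = -0.279335, cos φ = 0.960194, sin λ = -0.748488, cos λ = -0.663148.
East component: ΔE = −sin λ·ΔX + cos λ·ΔY = −(-0.748488)(-321) + (-0.663148)(411) = -512.82 m.
1° of latitude spans 110900 m; at latitude φ, 1° of longitude spans that × cos φ = 106485.5 m, so Δλ = -512.82 / 106485.5 × 3600 = -17.337″.

Δλ = -17.34″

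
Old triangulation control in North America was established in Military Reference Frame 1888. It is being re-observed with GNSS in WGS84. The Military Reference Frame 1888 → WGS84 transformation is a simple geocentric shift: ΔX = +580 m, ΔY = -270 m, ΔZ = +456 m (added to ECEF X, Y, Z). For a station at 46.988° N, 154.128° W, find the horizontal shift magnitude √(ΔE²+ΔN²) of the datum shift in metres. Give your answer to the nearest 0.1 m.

783.5 m

The local east axis at (φ, λ) is (−sin λ, cos λ, 0), so ΔE = −sin(-154.128°)·580 + cos(-154.128°)·(-270) = 496.03 m.
The local north axis is (−sin φ cos λ, −sin φ sin λ, cos φ), giving ΔN = 381.595 − 86.150 + 311.061 = 606.51 m.
Horizontal magnitude = √(ΔE² + ΔN²) = √(496.03² + 606.51²) = 783.51 m.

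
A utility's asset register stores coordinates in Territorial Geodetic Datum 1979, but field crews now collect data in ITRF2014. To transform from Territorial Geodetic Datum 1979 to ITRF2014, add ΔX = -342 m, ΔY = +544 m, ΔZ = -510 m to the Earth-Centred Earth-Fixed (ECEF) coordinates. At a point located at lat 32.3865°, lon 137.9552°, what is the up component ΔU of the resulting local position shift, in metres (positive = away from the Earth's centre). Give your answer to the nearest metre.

ΔU = 249 m

The local up (radial) axis is (cos φ cos λ, cos φ sin λ, sin φ), giving ΔU = 214.472 + 307.654 − 273.170 = 248.96 m.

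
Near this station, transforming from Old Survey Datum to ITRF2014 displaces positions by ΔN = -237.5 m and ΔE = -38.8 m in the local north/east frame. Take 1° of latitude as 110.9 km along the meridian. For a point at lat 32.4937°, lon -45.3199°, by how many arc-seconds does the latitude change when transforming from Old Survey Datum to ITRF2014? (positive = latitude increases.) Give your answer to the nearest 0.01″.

1° of latitude = 110.9 km, so Δφ = -237.5 / 110900 = -0.0021416° = -7.710″.

Δφ = -7.71″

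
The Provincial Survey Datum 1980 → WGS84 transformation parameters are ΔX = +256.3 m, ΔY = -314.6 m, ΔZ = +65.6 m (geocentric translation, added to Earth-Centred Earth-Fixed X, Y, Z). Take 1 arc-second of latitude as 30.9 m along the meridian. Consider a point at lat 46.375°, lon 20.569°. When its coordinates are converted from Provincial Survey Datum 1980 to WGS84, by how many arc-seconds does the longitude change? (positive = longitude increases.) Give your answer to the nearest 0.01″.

Δλ = -18.04″

sin φ = 0.723871, cos φ = 0.689935, sin λ = 0.351335, cos λ = 0.936250.
East component: ΔE = −sin λ·ΔX + cos λ·ΔY = −(0.351335)(256.3) + (0.936250)(-314.6) = -384.59 m.
1° of latitude spans 3600 × 30.90 = 111240 m; at latitude φ, 1° of longitude spans that × cos φ = 76748.4 m, so Δλ = -384.59 / 76748.4 × 3600 = -18.040″.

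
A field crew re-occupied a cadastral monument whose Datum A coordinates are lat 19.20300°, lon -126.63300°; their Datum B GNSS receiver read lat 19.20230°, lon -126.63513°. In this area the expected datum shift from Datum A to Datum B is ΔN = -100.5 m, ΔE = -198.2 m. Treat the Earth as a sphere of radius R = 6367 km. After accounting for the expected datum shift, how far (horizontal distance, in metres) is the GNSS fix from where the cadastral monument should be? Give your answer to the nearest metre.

34 m

Observed coordinate differences: Δφ = -0.00070°, Δλ = -0.00213°.
Converting to metres (1° lat = 111125 m, cos φ = 0.944359): observed ΔN = -77.8 m, observed ΔE = -223.5 m.
Subtracting the expected shift leaves a residual of -77.8 − (-100.5) = 22.7 m north and -223.5 − (-198.2) = -25.3 m east.
Residual distance = √(22.7² + (-25.3)²) = 34.0 m.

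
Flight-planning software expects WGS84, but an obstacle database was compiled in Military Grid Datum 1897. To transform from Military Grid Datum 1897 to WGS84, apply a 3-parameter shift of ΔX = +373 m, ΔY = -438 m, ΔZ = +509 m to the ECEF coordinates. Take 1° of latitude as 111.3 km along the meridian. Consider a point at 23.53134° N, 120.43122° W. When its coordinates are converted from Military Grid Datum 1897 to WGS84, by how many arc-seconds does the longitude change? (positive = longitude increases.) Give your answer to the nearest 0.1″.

Δλ = 19.2″

sin φ = 0.399251, cos φ = 0.916842, sin λ = -0.862238, cos λ = -0.506504.
East component: ΔE = −sin λ·ΔX + cos λ·ΔY = −(-0.862238)(373) + (-0.506504)(-438) = 543.46 m.
1° of latitude spans 111300 m; at latitude φ, 1° of longitude spans that × cos φ = 102044.5 m, so Δλ = 543.46 / 102044.5 × 3600 = 19.173″.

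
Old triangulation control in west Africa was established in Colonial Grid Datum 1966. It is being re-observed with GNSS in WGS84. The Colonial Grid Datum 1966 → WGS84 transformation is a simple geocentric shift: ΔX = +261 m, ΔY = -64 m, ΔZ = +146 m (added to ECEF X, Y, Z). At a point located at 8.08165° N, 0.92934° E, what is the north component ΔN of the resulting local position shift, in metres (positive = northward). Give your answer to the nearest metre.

At φ = 8.08165°, λ = 0.92934°: sin φ = 0.140584, cos φ = 0.990069, sin λ = 0.016219, cos λ = 0.999868.
ΔN = −sin φ cos λ·ΔX − sin φ sin λ·ΔY + cos φ·ΔZ = −(0.140584)(0.999868)(261) − (0.140584)(0.016219)(-64) + (0.990069)(146) = 108.01 m.

ΔN = 108 m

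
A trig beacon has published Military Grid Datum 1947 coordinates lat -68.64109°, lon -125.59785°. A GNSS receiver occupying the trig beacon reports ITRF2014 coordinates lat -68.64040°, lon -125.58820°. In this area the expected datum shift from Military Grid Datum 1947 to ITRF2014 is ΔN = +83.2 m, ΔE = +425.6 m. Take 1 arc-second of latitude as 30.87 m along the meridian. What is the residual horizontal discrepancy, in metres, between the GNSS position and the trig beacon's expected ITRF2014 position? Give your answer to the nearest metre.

36 m

Observed coordinate differences: Δφ = +0.00069°, Δλ = +0.00965°.
Converting to metres (1° lat = 111132 m, cos φ = 0.364209): observed ΔN = 76.7 m, observed ΔE = 390.6 m.
Subtracting the expected shift leaves a residual of 76.7 − (83.2) = -6.5 m north and 390.6 − (425.6) = -35.0 m east.
Residual distance = √((-6.5)² + (-35.0)²) = 35.6 m.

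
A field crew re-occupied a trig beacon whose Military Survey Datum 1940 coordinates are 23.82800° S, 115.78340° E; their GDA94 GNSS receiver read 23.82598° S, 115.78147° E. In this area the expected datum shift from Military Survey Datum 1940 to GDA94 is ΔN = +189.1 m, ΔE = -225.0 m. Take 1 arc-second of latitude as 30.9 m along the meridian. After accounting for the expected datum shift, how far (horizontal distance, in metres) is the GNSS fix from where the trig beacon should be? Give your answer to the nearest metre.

46 m

Observed coordinate differences: Δφ = +0.00202°, Δλ = -0.00193°.
Converting to metres (1° lat = 111240 m, cos φ = 0.914762): observed ΔN = 224.7 m, observed ΔE = -196.4 m.
Subtracting the expected shift leaves a residual of 224.7 − (189.1) = 35.6 m north and -196.4 − (-225.0) = 28.6 m east.
Residual distance = √(35.6² + 28.6²) = 45.7 m.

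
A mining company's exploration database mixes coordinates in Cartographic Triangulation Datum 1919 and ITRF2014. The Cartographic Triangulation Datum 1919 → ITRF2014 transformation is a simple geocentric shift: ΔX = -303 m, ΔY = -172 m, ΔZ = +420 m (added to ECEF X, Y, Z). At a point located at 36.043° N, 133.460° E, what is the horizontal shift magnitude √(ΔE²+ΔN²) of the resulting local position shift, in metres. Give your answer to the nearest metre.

The local east axis at (φ, λ) is (−sin λ, cos λ, 0), so ΔE = −sin(133.460°)·(-303) + cos(133.460°)·(-172) = 338.24 m.
The local north axis is (−sin φ cos λ, −sin φ sin λ, cos φ), giving ΔN = -122.632 + 73.459 + 339.602 = 290.43 m.
Horizontal magnitude = √(ΔE² + ΔN²) = √(338.24² + 290.43²) = 445.82 m.

446 m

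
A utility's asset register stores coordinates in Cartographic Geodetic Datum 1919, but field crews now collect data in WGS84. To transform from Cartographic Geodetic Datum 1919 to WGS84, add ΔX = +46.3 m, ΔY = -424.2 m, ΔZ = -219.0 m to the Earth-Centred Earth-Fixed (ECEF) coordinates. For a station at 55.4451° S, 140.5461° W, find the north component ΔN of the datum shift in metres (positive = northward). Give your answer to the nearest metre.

ΔN = 68 m

At φ = -55.4451°, λ = -140.5461°: sin φ = -0.823583, cos φ = 0.567196, sin λ = -0.635457, cos λ = -0.772136.
ΔN = −sin φ cos λ·ΔX − sin φ sin λ·ΔY + cos φ·ΔZ = −(-0.823583)(-0.772136)(46.3) − (-0.823583)(-0.635457)(-424.2) + (0.567196)(-219.0) = 68.35 m.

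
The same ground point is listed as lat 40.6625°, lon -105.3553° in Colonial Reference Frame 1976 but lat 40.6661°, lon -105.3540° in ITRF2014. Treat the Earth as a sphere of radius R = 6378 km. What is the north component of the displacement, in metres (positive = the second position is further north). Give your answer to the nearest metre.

ΔN = 401 m

Δφ = 40.6661° − 40.6625° = +0.0036°; Δλ = -105.3540° − -105.3553° = +0.0013°.
1° along a meridian = πR/180 = 111317 m.
ΔN = Δφ × 111317 = 400.7 m; ΔE = Δλ × 111317 × cos(40.6625°) = +0.0013 × 111317 × 0.758561 = 109.8 m.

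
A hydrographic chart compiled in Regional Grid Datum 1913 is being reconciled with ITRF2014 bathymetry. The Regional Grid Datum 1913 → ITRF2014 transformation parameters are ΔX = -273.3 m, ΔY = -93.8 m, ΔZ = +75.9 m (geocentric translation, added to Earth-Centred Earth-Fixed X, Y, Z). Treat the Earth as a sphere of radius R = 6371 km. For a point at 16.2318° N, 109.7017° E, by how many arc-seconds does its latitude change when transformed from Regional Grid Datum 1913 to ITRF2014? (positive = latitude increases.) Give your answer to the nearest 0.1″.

Δφ = 2.3″

sin φ = 0.279524, cos φ = 0.960139, sin λ = 0.941461, cos λ = -0.337123.
North component: ΔN = −sin φ cos λ·ΔX − sin φ sin λ·ΔY + cos φ·ΔZ = −(0.279524)(-0.337123)(-273.3) − (0.279524)(0.941461)(-93.8) + (0.960139)(75.9) = 71.80 m.
1° of latitude spans πR/180 = 111195 m, so Δφ = 71.80 / 111195 × 3600 = 2.325″.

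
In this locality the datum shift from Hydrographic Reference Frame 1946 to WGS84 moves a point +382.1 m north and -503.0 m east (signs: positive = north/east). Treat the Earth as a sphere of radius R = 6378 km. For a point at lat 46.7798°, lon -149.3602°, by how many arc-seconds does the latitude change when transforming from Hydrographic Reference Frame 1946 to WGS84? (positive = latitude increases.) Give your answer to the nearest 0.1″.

On a sphere of radius R, 1 rad of latitude = R, so Δφ = ΔN / R = 382.1 / 6378000 = 5.9909e-05 rad = 12.357″.

Δφ = 12.4″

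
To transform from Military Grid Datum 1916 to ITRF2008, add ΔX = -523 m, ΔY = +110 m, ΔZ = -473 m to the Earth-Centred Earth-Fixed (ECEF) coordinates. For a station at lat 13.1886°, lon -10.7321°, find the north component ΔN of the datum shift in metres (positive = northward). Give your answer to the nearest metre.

At φ = 13.1886°, λ = -10.7321°: sin φ = 0.228157, cos φ = 0.973624, sin λ = -0.186217, cos λ = 0.982509.
ΔN = −sin φ cos λ·ΔX − sin φ sin λ·ΔY + cos φ·ΔZ = −(0.228157)(0.982509)(-523) − (0.228157)(-0.186217)(110) + (0.973624)(-473) = -338.61 m.

ΔN = -339 m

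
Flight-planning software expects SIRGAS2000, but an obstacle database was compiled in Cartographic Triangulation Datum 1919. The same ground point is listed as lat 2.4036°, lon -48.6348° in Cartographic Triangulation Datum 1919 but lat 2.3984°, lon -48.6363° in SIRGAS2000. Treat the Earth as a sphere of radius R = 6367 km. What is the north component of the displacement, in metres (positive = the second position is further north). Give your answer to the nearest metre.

Δφ = 2.3984° − 2.4036° = -0.0052°; Δλ = -48.6363° − -48.6348° = -0.0015°.
1° along a meridian = πR/180 = 111125 m.
ΔN = Δφ × 111125 = -577.9 m; ΔE = Δλ × 111125 × cos(2.4036°) = -0.0015 × 111125 × 0.999120 = -166.5 m.

ΔN = -578 m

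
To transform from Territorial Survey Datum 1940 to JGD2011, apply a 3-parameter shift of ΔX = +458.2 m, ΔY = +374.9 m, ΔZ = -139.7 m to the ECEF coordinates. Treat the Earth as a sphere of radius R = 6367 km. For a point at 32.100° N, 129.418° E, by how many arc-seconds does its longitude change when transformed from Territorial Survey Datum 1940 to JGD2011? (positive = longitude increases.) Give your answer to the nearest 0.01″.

sin φ = 0.531399, cos φ = 0.847122, sin λ = 0.772534, cos λ = -0.634973.
East component: ΔE = −sin λ·ΔX + cos λ·ΔY = −(0.772534)(458.2) + (-0.634973)(374.9) = -592.03 m.
1° of latitude spans πR/180 = 111125 m; at latitude φ, 1° of longitude spans that × cos φ = 94136.5 m, so Δλ = -592.03 / 94136.5 × 3600 = -22.640″.

Δλ = -22.64″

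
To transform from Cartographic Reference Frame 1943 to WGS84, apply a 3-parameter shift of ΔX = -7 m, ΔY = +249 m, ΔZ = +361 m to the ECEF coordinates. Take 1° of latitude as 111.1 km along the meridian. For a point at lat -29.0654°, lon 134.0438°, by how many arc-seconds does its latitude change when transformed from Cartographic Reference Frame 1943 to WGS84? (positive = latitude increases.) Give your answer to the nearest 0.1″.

sin φ = -0.485808, cos φ = 0.874066, sin λ = 0.718809, cos λ = -0.695208.
North component: ΔN = −sin φ cos λ·ΔX − sin φ sin λ·ΔY + cos φ·ΔZ = −(-0.485808)(-0.695208)(-7) − (-0.485808)(0.718809)(249) + (0.874066)(361) = 404.85 m.
1° of latitude spans 111100 m, so Δφ = 404.85 / 111100 × 3600 = 13.119″.

Δφ = 13.1″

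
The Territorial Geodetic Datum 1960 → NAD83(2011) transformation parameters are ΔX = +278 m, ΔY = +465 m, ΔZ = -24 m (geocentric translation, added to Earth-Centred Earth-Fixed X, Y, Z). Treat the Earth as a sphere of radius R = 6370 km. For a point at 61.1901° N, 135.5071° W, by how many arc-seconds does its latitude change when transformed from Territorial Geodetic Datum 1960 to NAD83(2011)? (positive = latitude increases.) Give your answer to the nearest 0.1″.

sin φ = 0.876223, cos φ = 0.481905, sin λ = -0.700821, cos λ = -0.713337.
North component: ΔN = −sin φ cos λ·ΔX − sin φ sin λ·ΔY + cos φ·ΔZ = −(0.876223)(-0.713337)(278) − (0.876223)(-0.700821)(465) + (0.481905)(-24) = 447.74 m.
1° of latitude spans πR/180 = 111177 m, so Δφ = 447.74 / 111177 × 3600 = 14.498″.

Δφ = 14.5″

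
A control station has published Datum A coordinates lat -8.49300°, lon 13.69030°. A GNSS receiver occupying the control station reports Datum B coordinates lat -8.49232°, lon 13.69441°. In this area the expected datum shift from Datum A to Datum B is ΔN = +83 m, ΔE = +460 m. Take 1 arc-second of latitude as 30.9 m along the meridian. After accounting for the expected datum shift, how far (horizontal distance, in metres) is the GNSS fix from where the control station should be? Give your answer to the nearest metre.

11 m

Observed coordinate differences: Δφ = +0.00068°, Δλ = +0.00411°.
Converting to metres (1° lat = 111240 m, cos φ = 0.989034): observed ΔN = 75.6 m, observed ΔE = 452.2 m.
Subtracting the expected shift leaves a residual of 75.6 − (83) = -7.4 m north and 452.2 − (460) = -7.8 m east.
Residual distance = √((-7.4)² + (-7.8)²) = 10.7 m.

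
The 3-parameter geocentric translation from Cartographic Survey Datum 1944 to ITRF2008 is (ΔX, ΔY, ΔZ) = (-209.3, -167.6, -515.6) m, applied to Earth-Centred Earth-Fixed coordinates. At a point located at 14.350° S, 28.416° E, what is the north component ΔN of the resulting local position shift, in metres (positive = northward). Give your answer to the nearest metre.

ΔN = -565 m

At φ = -14.350°, λ = 28.416°: sin φ = -0.247845, cos φ = 0.968800, sin λ = 0.475870, cos λ = 0.879516.
ΔN = −sin φ cos λ·ΔX − sin φ sin λ·ΔY + cos φ·ΔZ = −(-0.247845)(0.879516)(-209.3) − (-0.247845)(0.475870)(-167.6) + (0.968800)(-515.6) = -564.90 m.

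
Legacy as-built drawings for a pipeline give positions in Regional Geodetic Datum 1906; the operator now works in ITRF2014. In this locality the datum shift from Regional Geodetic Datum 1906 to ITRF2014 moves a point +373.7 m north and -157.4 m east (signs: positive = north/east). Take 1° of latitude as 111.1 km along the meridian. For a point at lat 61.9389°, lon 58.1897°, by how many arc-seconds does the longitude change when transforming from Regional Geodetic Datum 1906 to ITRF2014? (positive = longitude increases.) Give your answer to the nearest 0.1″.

At latitude 61.9389°, cos φ = 0.470413.
1° of longitude at this latitude = 111.1 × cos φ = 52.26 km, so Δλ = -157.4 / 52262.9 = -0.0030117° = -10.842″.

Δλ = -10.8″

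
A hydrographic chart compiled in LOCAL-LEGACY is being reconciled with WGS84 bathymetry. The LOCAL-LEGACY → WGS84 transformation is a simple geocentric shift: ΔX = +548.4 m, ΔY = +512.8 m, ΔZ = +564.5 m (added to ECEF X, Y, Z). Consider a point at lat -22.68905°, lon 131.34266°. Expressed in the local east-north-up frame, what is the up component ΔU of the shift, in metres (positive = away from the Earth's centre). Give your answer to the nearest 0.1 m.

ΔU = -196.8 m

The local up (radial) axis is (cos φ cos λ, cos φ sin λ, sin φ), giving ΔU = -334.218 + 355.202 − 217.744 = -196.76 m.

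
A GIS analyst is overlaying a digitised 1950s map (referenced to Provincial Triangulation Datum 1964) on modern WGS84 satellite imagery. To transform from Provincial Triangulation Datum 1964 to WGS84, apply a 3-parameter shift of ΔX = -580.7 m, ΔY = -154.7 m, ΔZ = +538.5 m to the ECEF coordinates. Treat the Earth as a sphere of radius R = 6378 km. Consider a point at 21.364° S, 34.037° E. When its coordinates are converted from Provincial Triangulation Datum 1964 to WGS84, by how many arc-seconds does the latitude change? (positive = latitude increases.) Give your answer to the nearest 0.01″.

Δφ = 9.53″

sin φ = -0.364292, cos φ = 0.931285, sin λ = 0.559728, cos λ = 0.828676.
North component: ΔN = −sin φ cos λ·ΔX − sin φ sin λ·ΔY + cos φ·ΔZ = −(-0.364292)(0.828676)(-580.7) − (-0.364292)(0.559728)(-154.7) + (0.931285)(538.5) = 294.65 m.
1° of latitude spans πR/180 = 111317 m, so Δφ = 294.65 / 111317 × 3600 = 9.529″.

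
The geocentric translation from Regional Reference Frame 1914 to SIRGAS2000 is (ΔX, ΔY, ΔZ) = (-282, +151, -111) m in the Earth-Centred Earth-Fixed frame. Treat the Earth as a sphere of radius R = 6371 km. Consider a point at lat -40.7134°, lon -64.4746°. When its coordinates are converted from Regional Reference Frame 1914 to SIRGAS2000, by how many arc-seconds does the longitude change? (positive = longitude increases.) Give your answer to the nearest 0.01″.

Δλ = -8.09″

sin φ = -0.652276, cos φ = 0.757982, sin λ = -0.902394, cos λ = 0.430911.
East component: ΔE = −sin λ·ΔX + cos λ·ΔY = −(-0.902394)(-282) + (0.430911)(151) = -189.41 m.
1° of latitude spans πR/180 = 111195 m; at latitude φ, 1° of longitude spans that × cos φ = 84283.7 m, so Δλ = -189.41 / 84283.7 × 3600 = -8.090″.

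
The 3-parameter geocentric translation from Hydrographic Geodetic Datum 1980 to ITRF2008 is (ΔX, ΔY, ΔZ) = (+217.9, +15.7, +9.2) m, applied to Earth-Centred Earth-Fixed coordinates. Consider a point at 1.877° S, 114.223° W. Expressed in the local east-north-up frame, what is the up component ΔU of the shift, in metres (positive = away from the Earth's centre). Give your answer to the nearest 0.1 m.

ΔU = -104.0 m

At φ = -1.877°, λ = -114.223°: sin φ = -0.032754, cos φ = 0.999463, sin λ = -0.911955, cos λ = -0.410289.
ΔU = cos φ cos λ·ΔX + cos φ sin λ·ΔY + sin φ·ΔZ = (0.999463)(-0.410289)(217.9) + (0.999463)(-0.911955)(15.7) + (-0.032754)(9.2) = -103.97 m.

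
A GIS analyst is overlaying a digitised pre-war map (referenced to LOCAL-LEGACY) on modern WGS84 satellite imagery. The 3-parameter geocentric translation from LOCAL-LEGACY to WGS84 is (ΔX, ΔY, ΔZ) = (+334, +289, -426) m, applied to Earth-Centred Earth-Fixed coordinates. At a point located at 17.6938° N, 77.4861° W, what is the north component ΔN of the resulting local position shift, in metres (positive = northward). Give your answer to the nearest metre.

ΔN = -342 m

The local north axis is (−sin φ cos λ, −sin φ sin λ, cos φ), giving ΔN = -21.995 + 85.749 − 405.848 = -342.09 m.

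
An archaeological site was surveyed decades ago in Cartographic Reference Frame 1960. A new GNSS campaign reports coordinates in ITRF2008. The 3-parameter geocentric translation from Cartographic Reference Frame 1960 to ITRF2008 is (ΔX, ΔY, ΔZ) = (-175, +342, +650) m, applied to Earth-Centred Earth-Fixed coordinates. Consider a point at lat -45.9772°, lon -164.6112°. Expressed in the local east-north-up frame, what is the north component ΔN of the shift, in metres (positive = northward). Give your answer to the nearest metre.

The local north axis is (−sin φ cos λ, −sin φ sin λ, cos φ), giving ΔN = 121.325 − 65.259 + 451.714 = 507.78 m.

ΔN = 508 m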